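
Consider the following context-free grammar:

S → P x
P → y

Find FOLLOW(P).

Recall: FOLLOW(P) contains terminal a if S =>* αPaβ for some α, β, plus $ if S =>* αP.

We compute FOLLOW(P) using the standard algorithm.
FOLLOW(S) starts with {$}.
FIRST(P) = {y}
FIRST(S) = {y}
FOLLOW(P) = {x}
FOLLOW(S) = {$}
Therefore, FOLLOW(P) = {x}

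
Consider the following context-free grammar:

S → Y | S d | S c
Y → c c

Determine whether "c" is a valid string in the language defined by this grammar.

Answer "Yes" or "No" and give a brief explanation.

No - no valid derivation exists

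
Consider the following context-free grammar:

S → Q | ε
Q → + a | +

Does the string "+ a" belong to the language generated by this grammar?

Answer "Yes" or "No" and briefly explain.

Yes - a valid derivation exists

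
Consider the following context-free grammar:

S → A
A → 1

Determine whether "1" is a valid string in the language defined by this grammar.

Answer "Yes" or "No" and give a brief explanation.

Yes - a valid derivation exists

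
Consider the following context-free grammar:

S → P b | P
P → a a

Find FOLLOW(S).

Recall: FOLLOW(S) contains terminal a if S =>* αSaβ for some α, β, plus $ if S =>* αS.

We compute FOLLOW(S) using the standard algorithm.
FOLLOW(S) starts with {$}.
FIRST(P) = {a}
FIRST(S) = {a}
FOLLOW(P) = {$, b}
FOLLOW(S) = {$}
Therefore, FOLLOW(S) = {$}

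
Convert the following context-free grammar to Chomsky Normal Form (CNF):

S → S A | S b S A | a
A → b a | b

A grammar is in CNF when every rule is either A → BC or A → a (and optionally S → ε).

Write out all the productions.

TB → b; S → a; TA → a; A → b; S → S A; S → S X0; X0 → TB X1; X1 → S A; A → TB TA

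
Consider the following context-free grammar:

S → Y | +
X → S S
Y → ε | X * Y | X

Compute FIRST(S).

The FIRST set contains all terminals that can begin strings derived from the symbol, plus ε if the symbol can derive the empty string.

We compute FIRST(S) using the standard algorithm.
FIRST(S) = {*, +, ε}
FIRST(X) = {*, +, ε}
FIRST(Y) = {*, +, ε}
Therefore, FIRST(S) = {*, +, ε}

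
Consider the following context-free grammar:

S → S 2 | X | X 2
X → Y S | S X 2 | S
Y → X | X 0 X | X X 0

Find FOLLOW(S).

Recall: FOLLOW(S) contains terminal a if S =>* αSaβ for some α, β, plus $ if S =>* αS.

We compute FOLLOW(S) using the standard algorithm.
FOLLOW(S) starts with {$}.
FIRST(S) = {}
FIRST(X) = {}
FIRST(Y) = {}
FOLLOW(S) = {$, 0, 2}
FOLLOW(X) = {$, 0, 2}
FOLLOW(Y) = {}
Therefore, FOLLOW(S) = {$, 0, 2}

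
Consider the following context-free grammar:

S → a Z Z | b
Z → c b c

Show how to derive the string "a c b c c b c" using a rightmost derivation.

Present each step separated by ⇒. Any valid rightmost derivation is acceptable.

S ⇒ a Z Z ⇒ a Z c b c ⇒ a c b c c b c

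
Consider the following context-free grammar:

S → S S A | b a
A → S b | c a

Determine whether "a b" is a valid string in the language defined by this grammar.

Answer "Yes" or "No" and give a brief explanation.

No - no valid derivation exists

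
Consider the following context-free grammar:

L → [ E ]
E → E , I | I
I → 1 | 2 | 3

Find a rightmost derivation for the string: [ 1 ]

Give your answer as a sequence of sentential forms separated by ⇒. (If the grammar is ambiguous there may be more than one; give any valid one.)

L ⇒ [ E ] ⇒ [ I ] ⇒ [ 1 ]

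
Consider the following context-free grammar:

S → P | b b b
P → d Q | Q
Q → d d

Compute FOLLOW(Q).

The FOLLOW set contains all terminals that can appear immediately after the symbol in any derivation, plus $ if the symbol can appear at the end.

We compute FOLLOW(Q) using the standard algorithm.
FOLLOW(S) starts with {$}.
FIRST(P) = {d}
FIRST(Q) = {d}
FIRST(S) = {b, d}
FOLLOW(P) = {$}
FOLLOW(Q) = {$}
FOLLOW(S) = {$}
Therefore, FOLLOW(Q) = {$}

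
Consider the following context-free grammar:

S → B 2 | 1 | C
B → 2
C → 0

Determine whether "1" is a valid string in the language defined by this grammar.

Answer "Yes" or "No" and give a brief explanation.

Yes - a valid derivation exists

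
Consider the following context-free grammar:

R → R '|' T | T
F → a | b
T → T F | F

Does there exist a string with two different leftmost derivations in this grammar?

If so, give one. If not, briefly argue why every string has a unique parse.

No - every string in the language has a unique leftmost derivation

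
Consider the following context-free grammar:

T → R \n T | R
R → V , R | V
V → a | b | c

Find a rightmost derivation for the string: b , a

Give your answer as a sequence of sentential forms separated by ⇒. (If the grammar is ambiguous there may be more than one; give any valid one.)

T ⇒ R ⇒ V , R ⇒ V , V ⇒ V , a ⇒ b , a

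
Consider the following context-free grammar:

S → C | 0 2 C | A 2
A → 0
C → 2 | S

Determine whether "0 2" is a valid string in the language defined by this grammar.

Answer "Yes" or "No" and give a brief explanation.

Yes - a valid derivation exists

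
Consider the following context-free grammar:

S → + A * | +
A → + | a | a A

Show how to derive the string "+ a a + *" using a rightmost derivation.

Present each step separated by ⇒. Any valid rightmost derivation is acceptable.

S ⇒ + A * ⇒ + a A * ⇒ + a a A * ⇒ + a a + *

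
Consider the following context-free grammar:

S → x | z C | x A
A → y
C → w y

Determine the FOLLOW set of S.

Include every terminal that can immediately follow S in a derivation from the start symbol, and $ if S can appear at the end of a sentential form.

We compute FOLLOW(S) using the standard algorithm.
FOLLOW(S) starts with {$}.
FIRST(A) = {y}
FIRST(C) = {w}
FIRST(S) = {x, z}
FOLLOW(A) = {$}
FOLLOW(C) = {$}
FOLLOW(S) = {$}
Therefore, FOLLOW(S) = {$}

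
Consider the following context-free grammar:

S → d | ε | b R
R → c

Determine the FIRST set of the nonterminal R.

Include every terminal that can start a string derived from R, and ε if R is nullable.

We compute FIRST(R) using the standard algorithm.
FIRST(R) = {c}
FIRST(S) = {b, d, ε}
Therefore, FIRST(R) = {c}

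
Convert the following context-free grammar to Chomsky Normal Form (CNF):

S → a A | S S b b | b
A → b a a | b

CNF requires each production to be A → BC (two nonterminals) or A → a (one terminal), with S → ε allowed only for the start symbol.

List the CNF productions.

TA → a; TB → b; S → b; A → b; S → TA A; S → S X0; X0 → S X1; X1 → TB TB; A → TB X2; X2 → TA TA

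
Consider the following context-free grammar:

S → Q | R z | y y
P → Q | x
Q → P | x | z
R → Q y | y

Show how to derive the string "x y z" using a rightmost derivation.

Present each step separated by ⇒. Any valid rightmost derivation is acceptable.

S ⇒ R z ⇒ Q y z ⇒ x y z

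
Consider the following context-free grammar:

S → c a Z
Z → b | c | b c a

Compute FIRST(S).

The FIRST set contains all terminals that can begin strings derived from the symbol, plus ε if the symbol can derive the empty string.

We compute FIRST(S) using the standard algorithm.
FIRST(S) = {c}
FIRST(Z) = {b, c}
Therefore, FIRST(S) = {c}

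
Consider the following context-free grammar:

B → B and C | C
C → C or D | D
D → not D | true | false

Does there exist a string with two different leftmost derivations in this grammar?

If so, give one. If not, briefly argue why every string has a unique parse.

No - every string in the language has a unique leftmost derivation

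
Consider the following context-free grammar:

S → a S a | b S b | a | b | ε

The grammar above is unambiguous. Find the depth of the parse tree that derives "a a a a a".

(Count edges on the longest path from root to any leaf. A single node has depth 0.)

3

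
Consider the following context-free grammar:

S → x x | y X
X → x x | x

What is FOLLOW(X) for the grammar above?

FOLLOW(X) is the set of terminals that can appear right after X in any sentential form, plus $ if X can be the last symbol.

We compute FOLLOW(X) using the standard algorithm.
FOLLOW(S) starts with {$}.
FIRST(S) = {x, y}
FIRST(X) = {x}
FOLLOW(S) = {$}
FOLLOW(X) = {$}
Therefore, FOLLOW(X) = {$}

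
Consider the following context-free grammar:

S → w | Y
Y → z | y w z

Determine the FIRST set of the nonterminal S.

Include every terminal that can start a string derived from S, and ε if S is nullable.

We compute FIRST(S) using the standard algorithm.
FIRST(S) = {w, y, z}
FIRST(Y) = {y, z}
Therefore, FIRST(S) = {w, y, z}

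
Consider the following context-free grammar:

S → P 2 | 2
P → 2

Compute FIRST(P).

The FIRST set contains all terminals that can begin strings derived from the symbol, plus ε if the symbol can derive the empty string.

We compute FIRST(P) using the standard algorithm.
FIRST(P) = {2}
FIRST(S) = {2}
Therefore, FIRST(P) = {2}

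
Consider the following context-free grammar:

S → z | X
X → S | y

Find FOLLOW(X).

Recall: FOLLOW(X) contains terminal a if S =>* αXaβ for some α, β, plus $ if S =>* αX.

We compute FOLLOW(X) using the standard algorithm.
FOLLOW(S) starts with {$}.
FIRST(S) = {y, z}
FIRST(X) = {y, z}
FOLLOW(S) = {$}
FOLLOW(X) = {$}
Therefore, FOLLOW(X) = {$}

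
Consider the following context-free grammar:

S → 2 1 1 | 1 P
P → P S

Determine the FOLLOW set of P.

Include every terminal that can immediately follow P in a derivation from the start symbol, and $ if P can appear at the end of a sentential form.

We compute FOLLOW(P) using the standard algorithm.
FOLLOW(S) starts with {$}.
FIRST(P) = {}
FIRST(S) = {1, 2}
FOLLOW(P) = {$, 1, 2}
FOLLOW(S) = {$, 1, 2}
Therefore, FOLLOW(P) = {$, 1, 2}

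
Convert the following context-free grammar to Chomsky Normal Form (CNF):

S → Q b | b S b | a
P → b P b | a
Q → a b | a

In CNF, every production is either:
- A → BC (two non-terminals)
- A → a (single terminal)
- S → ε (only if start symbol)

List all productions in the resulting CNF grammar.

TB → b; S → a; P → a; TA → a; Q → a; S → Q TB; S → TB X0; X0 → S TB; P → TB X1; X1 → P TB; Q → TA TB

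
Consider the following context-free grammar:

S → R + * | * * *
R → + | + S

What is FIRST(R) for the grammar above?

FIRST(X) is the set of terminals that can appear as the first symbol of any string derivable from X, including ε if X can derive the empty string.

We compute FIRST(R) using the standard algorithm.
FIRST(R) = {+}
FIRST(S) = {*, +}
Therefore, FIRST(R) = {+}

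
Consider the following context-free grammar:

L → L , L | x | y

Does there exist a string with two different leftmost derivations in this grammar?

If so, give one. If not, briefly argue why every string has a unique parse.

Yes - the string 'x , x , x , x' has two distinct leftmost derivations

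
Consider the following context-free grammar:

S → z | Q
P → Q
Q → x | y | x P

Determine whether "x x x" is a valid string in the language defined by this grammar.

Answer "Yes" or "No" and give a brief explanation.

Yes - a valid derivation exists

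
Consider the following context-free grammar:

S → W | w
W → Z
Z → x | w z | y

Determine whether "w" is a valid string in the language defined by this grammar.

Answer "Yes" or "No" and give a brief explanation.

Yes - a valid derivation exists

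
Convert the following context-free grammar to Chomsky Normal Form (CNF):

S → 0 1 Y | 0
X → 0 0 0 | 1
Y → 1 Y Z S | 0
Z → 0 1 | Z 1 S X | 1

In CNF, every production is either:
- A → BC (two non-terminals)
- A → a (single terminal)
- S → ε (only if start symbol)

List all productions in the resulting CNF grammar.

T0 → 0; T1 → 1; S → 0; X → 1; Y → 0; Z → 1; S → T0 X0; X0 → T1 Y; X → T0 X1; X1 → T0 T0; Y → T1 X2; X2 → Y X3; X3 → Z S; Z → T0 T1; Z → Z X4; X4 → T1 X5; X5 → S X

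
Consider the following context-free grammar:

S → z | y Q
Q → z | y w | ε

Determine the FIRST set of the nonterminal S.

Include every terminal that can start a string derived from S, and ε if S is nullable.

We compute FIRST(S) using the standard algorithm.
FIRST(Q) = {y, z, ε}
FIRST(S) = {y, z}
Therefore, FIRST(S) = {y, z}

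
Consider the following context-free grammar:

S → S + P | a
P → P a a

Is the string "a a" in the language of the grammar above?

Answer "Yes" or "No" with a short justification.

No - no valid derivation exists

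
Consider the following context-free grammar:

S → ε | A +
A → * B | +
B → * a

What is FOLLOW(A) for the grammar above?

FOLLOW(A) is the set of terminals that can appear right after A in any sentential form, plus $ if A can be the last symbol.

We compute FOLLOW(A) using the standard algorithm.
FOLLOW(S) starts with {$}.
FIRST(A) = {*, +}
FIRST(B) = {*}
FIRST(S) = {*, +, ε}
FOLLOW(A) = {+}
FOLLOW(B) = {+}
FOLLOW(S) = {$}
Therefore, FOLLOW(A) = {+}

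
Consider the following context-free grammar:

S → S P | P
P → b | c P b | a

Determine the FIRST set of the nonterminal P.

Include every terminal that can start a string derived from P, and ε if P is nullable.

We compute FIRST(P) using the standard algorithm.
FIRST(P) = {a, b, c}
FIRST(S) = {a, b, c}
Therefore, FIRST(P) = {a, b, c}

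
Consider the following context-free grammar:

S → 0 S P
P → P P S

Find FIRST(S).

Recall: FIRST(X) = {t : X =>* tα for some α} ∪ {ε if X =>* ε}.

We compute FIRST(S) using the standard algorithm.
FIRST(P) = {}
FIRST(S) = {0}
Therefore, FIRST(S) = {0}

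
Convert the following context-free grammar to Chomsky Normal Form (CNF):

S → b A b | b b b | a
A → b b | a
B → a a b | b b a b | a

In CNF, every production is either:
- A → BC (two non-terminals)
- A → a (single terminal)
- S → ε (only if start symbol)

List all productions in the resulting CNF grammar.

TB → b; S → a; A → a; TA → a; B → a; S → TB X0; X0 → A TB; S → TB X1; X1 → TB TB; A → TB TB; B → TA X2; X2 → TA TB; B → TB X3; X3 → TB X4; X4 → TA TB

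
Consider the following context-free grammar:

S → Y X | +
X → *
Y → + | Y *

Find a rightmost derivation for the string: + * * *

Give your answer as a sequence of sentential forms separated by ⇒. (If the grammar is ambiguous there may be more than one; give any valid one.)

S ⇒ Y X ⇒ Y * ⇒ Y * * ⇒ Y * * * ⇒ + * * *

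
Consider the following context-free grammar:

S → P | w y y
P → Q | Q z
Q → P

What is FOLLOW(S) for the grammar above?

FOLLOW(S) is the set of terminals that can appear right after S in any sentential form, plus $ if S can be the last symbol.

We compute FOLLOW(S) using the standard algorithm.
FOLLOW(S) starts with {$}.
FIRST(P) = {}
FIRST(Q) = {}
FIRST(S) = {w}
FOLLOW(P) = {$, z}
FOLLOW(Q) = {$, z}
FOLLOW(S) = {$}
Therefore, FOLLOW(S) = {$}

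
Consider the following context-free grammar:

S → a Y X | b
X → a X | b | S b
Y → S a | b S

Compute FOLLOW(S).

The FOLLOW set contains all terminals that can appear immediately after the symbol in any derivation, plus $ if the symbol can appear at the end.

We compute FOLLOW(S) using the standard algorithm.
FOLLOW(S) starts with {$}.
FIRST(S) = {a, b}
FIRST(X) = {a, b}
FIRST(Y) = {a, b}
FOLLOW(S) = {$, a, b}
FOLLOW(X) = {$, a, b}
FOLLOW(Y) = {a, b}
Therefore, FOLLOW(S) = {$, a, b}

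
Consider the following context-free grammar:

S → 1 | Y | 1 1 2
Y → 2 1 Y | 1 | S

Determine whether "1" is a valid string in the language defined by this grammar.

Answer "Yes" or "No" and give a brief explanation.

Yes - a valid derivation exists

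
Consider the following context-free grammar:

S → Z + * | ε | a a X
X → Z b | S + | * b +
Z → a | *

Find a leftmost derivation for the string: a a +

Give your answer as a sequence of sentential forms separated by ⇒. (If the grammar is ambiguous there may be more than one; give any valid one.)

S ⇒ a a X ⇒ a a S + ⇒ a a +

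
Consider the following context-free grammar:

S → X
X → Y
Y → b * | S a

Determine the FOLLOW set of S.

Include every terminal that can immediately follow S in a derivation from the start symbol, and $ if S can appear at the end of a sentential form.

We compute FOLLOW(S) using the standard algorithm.
FOLLOW(S) starts with {$}.
FIRST(S) = {b}
FIRST(X) = {b}
FIRST(Y) = {b}
FOLLOW(S) = {$, a}
FOLLOW(X) = {$, a}
FOLLOW(Y) = {$, a}
Therefore, FOLLOW(S) = {$, a}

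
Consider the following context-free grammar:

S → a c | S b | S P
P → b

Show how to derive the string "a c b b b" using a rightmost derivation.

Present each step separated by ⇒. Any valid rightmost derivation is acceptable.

S ⇒ S b ⇒ S b b ⇒ S b b b ⇒ a c b b b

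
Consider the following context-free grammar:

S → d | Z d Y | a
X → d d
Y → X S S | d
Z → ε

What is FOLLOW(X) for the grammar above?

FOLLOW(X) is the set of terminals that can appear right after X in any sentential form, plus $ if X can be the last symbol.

We compute FOLLOW(X) using the standard algorithm.
FOLLOW(S) starts with {$}.
FIRST(S) = {a, d}
FIRST(X) = {d}
FIRST(Y) = {d}
FIRST(Z) = {ε}
FOLLOW(S) = {$, a, d}
FOLLOW(X) = {a, d}
FOLLOW(Y) = {$, a, d}
FOLLOW(Z) = {d}
Therefore, FOLLOW(X) = {a, d}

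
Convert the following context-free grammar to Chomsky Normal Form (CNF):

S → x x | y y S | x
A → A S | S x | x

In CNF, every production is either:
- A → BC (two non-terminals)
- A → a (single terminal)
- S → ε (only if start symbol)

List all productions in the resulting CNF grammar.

TX → x; TY → y; S → x; A → x; S → TX TX; S → TY X0; X0 → TY S; A → A S; A → S TX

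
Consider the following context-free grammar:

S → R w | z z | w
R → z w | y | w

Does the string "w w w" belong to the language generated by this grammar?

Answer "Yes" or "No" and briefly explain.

No - no valid derivation exists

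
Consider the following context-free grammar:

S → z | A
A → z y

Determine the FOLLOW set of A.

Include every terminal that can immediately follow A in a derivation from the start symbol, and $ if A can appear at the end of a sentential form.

We compute FOLLOW(A) using the standard algorithm.
FOLLOW(S) starts with {$}.
FIRST(A) = {z}
FIRST(S) = {z}
FOLLOW(A) = {$}
FOLLOW(S) = {$}
Therefore, FOLLOW(A) = {$}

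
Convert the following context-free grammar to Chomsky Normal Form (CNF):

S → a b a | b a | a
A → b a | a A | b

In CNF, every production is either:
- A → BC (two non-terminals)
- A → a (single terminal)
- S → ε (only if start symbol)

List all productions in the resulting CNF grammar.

TA → a; TB → b; S → a; A → b; S → TA X0; X0 → TB TA; S → TB TA; A → TB TA; A → TA A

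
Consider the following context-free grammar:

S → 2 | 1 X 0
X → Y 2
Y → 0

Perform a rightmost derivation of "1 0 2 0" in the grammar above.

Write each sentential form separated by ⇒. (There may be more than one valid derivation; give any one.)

S ⇒ 1 X 0 ⇒ 1 Y 2 0 ⇒ 1 0 2 0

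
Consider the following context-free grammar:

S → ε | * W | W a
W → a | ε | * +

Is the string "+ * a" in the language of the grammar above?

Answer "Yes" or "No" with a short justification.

No - no valid derivation exists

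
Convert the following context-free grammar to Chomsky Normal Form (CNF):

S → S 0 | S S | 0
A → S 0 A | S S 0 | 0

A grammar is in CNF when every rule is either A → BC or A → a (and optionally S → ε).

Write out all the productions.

T0 → 0; S → 0; A → 0; S → S T0; S → S S; A → S X0; X0 → T0 A; A → S X1; X1 → S T0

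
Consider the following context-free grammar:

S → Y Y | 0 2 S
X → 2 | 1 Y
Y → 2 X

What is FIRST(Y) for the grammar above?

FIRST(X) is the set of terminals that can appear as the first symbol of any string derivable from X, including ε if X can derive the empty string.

We compute FIRST(Y) using the standard algorithm.
FIRST(S) = {0, 2}
FIRST(X) = {1, 2}
FIRST(Y) = {2}
Therefore, FIRST(Y) = {2}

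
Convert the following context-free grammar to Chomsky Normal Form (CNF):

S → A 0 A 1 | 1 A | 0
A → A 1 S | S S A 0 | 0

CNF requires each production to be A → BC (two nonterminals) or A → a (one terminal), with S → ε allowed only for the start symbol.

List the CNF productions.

T0 → 0; T1 → 1; S → 0; A → 0; S → A X0; X0 → T0 X1; X1 → A T1; S → T1 A; A → A X2; X2 → T1 S; A → S X3; X3 → S X4; X4 → A T0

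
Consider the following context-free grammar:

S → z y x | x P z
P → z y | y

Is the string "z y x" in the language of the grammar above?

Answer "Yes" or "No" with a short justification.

Yes - a valid derivation exists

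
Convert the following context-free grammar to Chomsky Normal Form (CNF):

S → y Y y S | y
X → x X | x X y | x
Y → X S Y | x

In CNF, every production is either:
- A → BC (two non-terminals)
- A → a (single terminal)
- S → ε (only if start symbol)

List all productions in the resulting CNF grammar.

TY → y; S → y; TX → x; X → x; Y → x; S → TY X0; X0 → Y X1; X1 → TY S; X → TX X; X → TX X2; X2 → X TY; Y → X X3; X3 → S Y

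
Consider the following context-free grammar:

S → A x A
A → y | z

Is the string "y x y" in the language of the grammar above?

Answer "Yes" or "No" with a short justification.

Yes - a valid derivation exists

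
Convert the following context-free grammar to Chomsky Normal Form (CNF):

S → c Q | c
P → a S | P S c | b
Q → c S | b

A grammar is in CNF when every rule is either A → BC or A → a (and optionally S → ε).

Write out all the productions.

TC → c; S → c; TA → a; P → b; Q → b; S → TC Q; P → TA S; P → P X0; X0 → S TC; Q → TC S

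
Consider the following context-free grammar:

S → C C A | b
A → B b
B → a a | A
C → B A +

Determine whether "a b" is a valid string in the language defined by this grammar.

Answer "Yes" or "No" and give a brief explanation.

No - no valid derivation exists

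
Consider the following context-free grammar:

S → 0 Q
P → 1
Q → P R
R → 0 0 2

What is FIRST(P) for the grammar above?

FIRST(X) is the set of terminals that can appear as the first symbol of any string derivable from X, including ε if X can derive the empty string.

We compute FIRST(P) using the standard algorithm.
FIRST(P) = {1}
FIRST(Q) = {1}
FIRST(R) = {0}
FIRST(S) = {0}
Therefore, FIRST(P) = {1}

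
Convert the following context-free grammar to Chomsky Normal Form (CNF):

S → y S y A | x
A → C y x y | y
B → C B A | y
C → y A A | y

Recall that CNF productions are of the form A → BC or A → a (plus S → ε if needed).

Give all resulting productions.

TY → y; S → x; TX → x; A → y; B → y; C → y; S → TY X0; X0 → S X1; X1 → TY A; A → C X2; X2 → TY X3; X3 → TX TY; B → C X4; X4 → B A; C → TY X5; X5 → A A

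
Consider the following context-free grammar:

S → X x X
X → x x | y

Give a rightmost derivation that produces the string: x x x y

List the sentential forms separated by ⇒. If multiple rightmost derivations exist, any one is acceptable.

S ⇒ X x X ⇒ X x y ⇒ x x x y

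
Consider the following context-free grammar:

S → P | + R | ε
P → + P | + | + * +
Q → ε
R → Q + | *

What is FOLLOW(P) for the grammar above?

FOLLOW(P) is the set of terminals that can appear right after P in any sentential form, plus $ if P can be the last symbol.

We compute FOLLOW(P) using the standard algorithm.
FOLLOW(S) starts with {$}.
FIRST(P) = {+}
FIRST(Q) = {ε}
FIRST(R) = {*, +}
FIRST(S) = {+, ε}
FOLLOW(P) = {$}
FOLLOW(Q) = {+}
FOLLOW(R) = {$}
FOLLOW(S) = {$}
Therefore, FOLLOW(P) = {$}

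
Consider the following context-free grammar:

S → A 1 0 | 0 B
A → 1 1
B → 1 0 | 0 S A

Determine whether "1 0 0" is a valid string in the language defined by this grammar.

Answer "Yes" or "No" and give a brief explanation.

No - no valid derivation exists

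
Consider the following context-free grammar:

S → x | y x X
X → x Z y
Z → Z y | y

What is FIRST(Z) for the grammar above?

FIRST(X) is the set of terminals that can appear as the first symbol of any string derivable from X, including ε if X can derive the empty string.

We compute FIRST(Z) using the standard algorithm.
FIRST(S) = {x, y}
FIRST(X) = {x}
FIRST(Z) = {y}
Therefore, FIRST(Z) = {y}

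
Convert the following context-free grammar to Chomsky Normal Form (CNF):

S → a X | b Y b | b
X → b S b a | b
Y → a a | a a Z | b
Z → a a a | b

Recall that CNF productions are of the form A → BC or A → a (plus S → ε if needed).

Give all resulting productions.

TA → a; TB → b; S → b; X → b; Y → b; Z → b; S → TA X; S → TB X0; X0 → Y TB; X → TB X1; X1 → S X2; X2 → TB TA; Y → TA TA; Y → TA X3; X3 → TA Z; Z → TA X4; X4 → TA TA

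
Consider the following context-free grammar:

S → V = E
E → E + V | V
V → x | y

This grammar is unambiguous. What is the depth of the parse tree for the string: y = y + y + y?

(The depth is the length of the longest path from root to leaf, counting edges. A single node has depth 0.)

5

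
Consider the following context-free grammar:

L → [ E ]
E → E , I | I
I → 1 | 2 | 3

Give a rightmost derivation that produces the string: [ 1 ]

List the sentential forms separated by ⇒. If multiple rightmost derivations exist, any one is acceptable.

L ⇒ [ E ] ⇒ [ I ] ⇒ [ 1 ]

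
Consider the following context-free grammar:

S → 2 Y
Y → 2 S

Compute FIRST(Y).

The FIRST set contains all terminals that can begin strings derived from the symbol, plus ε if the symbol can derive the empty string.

We compute FIRST(Y) using the standard algorithm.
FIRST(S) = {2}
FIRST(Y) = {2}
Therefore, FIRST(Y) = {2}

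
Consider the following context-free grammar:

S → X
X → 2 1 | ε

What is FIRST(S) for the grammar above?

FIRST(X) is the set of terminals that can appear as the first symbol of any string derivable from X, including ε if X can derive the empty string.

We compute FIRST(S) using the standard algorithm.
FIRST(S) = {2, ε}
FIRST(X) = {2, ε}
Therefore, FIRST(S) = {2, ε}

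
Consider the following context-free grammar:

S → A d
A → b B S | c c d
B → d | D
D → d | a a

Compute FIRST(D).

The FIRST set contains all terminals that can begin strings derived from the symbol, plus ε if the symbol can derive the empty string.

We compute FIRST(D) using the standard algorithm.
FIRST(A) = {b, c}
FIRST(B) = {a, d}
FIRST(D) = {a, d}
FIRST(S) = {b, c}
Therefore, FIRST(D) = {a, d}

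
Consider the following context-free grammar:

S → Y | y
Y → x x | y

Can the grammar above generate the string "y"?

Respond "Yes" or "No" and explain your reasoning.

Yes - a valid derivation exists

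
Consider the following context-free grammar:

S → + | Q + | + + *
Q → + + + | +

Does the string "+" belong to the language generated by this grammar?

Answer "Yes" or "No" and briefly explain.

Yes - a valid derivation exists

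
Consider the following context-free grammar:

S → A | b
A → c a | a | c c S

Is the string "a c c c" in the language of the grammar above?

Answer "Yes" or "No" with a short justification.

No - no valid derivation exists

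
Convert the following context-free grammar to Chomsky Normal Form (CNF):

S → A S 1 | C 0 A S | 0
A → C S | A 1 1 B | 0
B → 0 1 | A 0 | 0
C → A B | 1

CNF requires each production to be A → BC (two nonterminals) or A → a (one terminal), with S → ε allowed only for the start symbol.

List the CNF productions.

T1 → 1; T0 → 0; S → 0; A → 0; B → 0; C → 1; S → A X0; X0 → S T1; S → C X1; X1 → T0 X2; X2 → A S; A → C S; A → A X3; X3 → T1 X4; X4 → T1 B; B → T0 T1; B → A T0; C → A B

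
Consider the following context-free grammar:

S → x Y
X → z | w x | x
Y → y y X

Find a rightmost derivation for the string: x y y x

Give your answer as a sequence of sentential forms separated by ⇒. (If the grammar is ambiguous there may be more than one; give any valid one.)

S ⇒ x Y ⇒ x y y X ⇒ x y y x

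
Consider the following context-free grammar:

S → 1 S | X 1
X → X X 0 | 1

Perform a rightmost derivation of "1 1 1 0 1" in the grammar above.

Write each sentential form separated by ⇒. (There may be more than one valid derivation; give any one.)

S ⇒ 1 S ⇒ 1 X 1 ⇒ 1 X X 0 1 ⇒ 1 X 1 0 1 ⇒ 1 1 1 0 1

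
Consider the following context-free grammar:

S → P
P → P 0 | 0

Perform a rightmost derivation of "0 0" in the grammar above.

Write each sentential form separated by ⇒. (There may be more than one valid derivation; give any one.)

S ⇒ P ⇒ P 0 ⇒ 0 0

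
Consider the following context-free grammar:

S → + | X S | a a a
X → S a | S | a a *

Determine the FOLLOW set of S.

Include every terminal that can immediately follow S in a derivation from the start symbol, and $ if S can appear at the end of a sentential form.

We compute FOLLOW(S) using the standard algorithm.
FOLLOW(S) starts with {$}.
FIRST(S) = {+, a}
FIRST(X) = {+, a}
FOLLOW(S) = {$, +, a}
FOLLOW(X) = {+, a}
Therefore, FOLLOW(S) = {$, +, a}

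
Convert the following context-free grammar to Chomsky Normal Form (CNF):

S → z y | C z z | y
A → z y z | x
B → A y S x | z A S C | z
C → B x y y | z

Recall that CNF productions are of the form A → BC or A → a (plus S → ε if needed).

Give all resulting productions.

TZ → z; TY → y; S → y; A → x; TX → x; B → z; C → z; S → TZ TY; S → C X0; X0 → TZ TZ; A → TZ X1; X1 → TY TZ; B → A X2; X2 → TY X3; X3 → S TX; B → TZ X4; X4 → A X5; X5 → S C; C → B X6; X6 → TX X7; X7 → TY TY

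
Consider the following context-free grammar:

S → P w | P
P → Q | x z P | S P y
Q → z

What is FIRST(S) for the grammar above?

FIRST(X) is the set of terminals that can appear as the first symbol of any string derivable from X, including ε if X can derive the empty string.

We compute FIRST(S) using the standard algorithm.
FIRST(P) = {x, z}
FIRST(Q) = {z}
FIRST(S) = {x, z}
Therefore, FIRST(S) = {x, z}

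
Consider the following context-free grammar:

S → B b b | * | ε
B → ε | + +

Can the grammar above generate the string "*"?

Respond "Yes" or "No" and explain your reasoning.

Yes - a valid derivation exists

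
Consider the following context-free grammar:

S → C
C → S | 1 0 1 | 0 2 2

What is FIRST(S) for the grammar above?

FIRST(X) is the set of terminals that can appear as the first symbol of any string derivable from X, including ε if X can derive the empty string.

We compute FIRST(S) using the standard algorithm.
FIRST(C) = {0, 1}
FIRST(S) = {0, 1}
Therefore, FIRST(S) = {0, 1}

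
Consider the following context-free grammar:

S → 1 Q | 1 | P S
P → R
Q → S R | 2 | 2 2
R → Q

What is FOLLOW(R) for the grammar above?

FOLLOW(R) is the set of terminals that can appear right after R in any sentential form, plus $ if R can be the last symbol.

We compute FOLLOW(R) using the standard algorithm.
FOLLOW(S) starts with {$}.
FIRST(P) = {1, 2}
FIRST(Q) = {1, 2}
FIRST(R) = {1, 2}
FIRST(S) = {1, 2}
FOLLOW(P) = {1, 2}
FOLLOW(Q) = {$, 1, 2}
FOLLOW(R) = {$, 1, 2}
FOLLOW(S) = {$, 1, 2}
Therefore, FOLLOW(R) = {$, 1, 2}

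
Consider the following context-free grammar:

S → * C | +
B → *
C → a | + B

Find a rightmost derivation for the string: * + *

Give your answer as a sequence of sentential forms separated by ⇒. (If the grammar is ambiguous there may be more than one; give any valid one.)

S ⇒ * C ⇒ * + B ⇒ * + *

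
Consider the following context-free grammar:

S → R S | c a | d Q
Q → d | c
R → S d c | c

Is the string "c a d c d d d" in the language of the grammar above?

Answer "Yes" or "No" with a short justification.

No - no valid derivation exists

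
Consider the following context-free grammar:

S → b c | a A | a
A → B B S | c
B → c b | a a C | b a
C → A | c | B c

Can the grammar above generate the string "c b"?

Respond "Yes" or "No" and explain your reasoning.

No - no valid derivation exists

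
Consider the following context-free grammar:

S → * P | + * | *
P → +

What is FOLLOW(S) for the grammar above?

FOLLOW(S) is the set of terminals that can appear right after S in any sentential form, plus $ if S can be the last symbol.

We compute FOLLOW(S) using the standard algorithm.
FOLLOW(S) starts with {$}.
FIRST(P) = {+}
FIRST(S) = {*, +}
FOLLOW(P) = {$}
FOLLOW(S) = {$}
Therefore, FOLLOW(S) = {$}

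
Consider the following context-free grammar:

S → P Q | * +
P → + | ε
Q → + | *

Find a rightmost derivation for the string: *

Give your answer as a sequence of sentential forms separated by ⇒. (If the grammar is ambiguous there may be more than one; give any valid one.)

S ⇒ P Q ⇒ P * ⇒ *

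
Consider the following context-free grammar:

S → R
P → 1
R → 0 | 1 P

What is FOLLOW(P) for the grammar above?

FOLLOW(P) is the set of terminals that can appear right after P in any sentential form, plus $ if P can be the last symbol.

We compute FOLLOW(P) using the standard algorithm.
FOLLOW(S) starts with {$}.
FIRST(P) = {1}
FIRST(R) = {0, 1}
FIRST(S) = {0, 1}
FOLLOW(P) = {$}
FOLLOW(R) = {$}
FOLLOW(S) = {$}
Therefore, FOLLOW(P) = {$}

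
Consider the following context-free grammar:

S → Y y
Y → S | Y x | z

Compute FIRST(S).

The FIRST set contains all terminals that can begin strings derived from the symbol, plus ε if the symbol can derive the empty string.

We compute FIRST(S) using the standard algorithm.
FIRST(S) = {z}
FIRST(Y) = {z}
Therefore, FIRST(S) = {z}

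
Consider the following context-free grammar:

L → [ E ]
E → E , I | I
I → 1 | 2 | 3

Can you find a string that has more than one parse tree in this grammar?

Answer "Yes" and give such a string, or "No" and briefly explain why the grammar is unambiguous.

No - the grammar is unambiguous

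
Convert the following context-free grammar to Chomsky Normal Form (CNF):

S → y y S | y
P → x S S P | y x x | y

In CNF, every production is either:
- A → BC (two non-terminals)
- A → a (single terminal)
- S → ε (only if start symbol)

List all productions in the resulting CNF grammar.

TY → y; S → y; TX → x; P → y; S → TY X0; X0 → TY S; P → TX X1; X1 → S X2; X2 → S P; P → TY X3; X3 → TX TX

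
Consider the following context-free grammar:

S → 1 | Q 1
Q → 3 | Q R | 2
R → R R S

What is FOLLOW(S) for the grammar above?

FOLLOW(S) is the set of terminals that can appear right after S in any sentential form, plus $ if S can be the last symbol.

We compute FOLLOW(S) using the standard algorithm.
FOLLOW(S) starts with {$}.
FIRST(Q) = {2, 3}
FIRST(R) = {}
FIRST(S) = {1, 2, 3}
FOLLOW(Q) = {1}
FOLLOW(R) = {1, 2, 3}
FOLLOW(S) = {$, 1, 2, 3}
Therefore, FOLLOW(S) = {$, 1, 2, 3}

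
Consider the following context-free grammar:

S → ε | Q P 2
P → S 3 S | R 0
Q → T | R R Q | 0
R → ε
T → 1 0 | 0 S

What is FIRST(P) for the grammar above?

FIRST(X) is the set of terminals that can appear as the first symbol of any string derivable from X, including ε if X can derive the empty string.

We compute FIRST(P) using the standard algorithm.
FIRST(P) = {0, 1, 3}
FIRST(Q) = {0, 1}
FIRST(R) = {ε}
FIRST(S) = {0, 1, ε}
FIRST(T) = {0, 1}
Therefore, FIRST(P) = {0, 1, 3}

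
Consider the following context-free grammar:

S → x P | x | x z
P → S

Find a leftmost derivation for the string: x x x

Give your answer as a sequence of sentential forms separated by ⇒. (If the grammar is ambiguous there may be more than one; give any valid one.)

S ⇒ x P ⇒ x S ⇒ x x P ⇒ x x S ⇒ x x x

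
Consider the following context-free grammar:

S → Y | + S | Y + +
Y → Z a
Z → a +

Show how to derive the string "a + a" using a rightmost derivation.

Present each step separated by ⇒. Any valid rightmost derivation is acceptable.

S ⇒ Y ⇒ Z a ⇒ a + a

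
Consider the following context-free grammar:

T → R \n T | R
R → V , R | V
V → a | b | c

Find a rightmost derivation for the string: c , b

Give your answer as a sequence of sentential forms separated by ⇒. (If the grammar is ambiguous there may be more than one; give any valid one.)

T ⇒ R ⇒ V , R ⇒ V , V ⇒ V , b ⇒ c , b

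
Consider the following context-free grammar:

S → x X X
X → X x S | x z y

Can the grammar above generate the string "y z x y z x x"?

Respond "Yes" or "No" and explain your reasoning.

No - no valid derivation exists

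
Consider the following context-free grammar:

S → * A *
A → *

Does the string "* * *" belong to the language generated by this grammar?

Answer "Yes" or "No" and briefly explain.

Yes - a valid derivation exists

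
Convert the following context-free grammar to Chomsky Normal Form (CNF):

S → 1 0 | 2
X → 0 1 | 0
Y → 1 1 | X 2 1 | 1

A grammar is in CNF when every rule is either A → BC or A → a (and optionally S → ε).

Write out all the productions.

T1 → 1; T0 → 0; S → 2; X → 0; T2 → 2; Y → 1; S → T1 T0; X → T0 T1; Y → T1 T1; Y → X X0; X0 → T2 T1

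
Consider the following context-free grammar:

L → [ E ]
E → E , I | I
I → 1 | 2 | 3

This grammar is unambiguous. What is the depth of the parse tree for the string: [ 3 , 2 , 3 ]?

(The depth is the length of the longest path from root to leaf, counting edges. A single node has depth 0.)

5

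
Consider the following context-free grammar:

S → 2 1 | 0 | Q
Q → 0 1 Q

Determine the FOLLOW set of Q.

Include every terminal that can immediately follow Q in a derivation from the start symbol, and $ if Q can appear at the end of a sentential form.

We compute FOLLOW(Q) using the standard algorithm.
FOLLOW(S) starts with {$}.
FIRST(Q) = {0}
FIRST(S) = {0, 2}
FOLLOW(Q) = {$}
FOLLOW(S) = {$}
Therefore, FOLLOW(Q) = {$}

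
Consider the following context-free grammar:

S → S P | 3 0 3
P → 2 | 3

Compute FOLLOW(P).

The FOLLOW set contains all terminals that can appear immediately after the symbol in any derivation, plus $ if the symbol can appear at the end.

We compute FOLLOW(P) using the standard algorithm.
FOLLOW(S) starts with {$}.
FIRST(P) = {2, 3}
FIRST(S) = {3}
FOLLOW(P) = {$, 2, 3}
FOLLOW(S) = {$, 2, 3}
Therefore, FOLLOW(P) = {$, 2, 3}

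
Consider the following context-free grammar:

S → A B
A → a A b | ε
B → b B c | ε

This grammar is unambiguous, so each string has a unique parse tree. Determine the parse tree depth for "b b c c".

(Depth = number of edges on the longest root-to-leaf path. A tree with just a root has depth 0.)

4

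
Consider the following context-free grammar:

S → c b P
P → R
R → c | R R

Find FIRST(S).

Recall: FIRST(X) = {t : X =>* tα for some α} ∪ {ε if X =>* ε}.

We compute FIRST(S) using the standard algorithm.
FIRST(P) = {c}
FIRST(R) = {c}
FIRST(S) = {c}
Therefore, FIRST(S) = {c}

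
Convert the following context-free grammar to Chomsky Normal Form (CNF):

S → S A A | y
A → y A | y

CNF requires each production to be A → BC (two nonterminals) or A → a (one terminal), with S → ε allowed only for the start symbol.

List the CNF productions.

S → y; TY → y; A → y; S → S X0; X0 → A A; A → TY A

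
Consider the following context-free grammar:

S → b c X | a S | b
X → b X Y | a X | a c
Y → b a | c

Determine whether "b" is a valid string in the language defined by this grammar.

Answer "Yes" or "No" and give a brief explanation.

Yes - a valid derivation exists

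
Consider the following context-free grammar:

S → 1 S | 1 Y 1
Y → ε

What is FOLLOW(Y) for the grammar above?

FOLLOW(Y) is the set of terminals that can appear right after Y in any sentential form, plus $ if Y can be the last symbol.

We compute FOLLOW(Y) using the standard algorithm.
FOLLOW(S) starts with {$}.
FIRST(S) = {1}
FIRST(Y) = {ε}
FOLLOW(S) = {$}
FOLLOW(Y) = {1}
Therefore, FOLLOW(Y) = {1}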